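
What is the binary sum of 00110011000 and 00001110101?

Add column by column from the right: bit + bit + carry-in; write the sum mod 2, carry 1 when the sum is 2 or 3.
carry:  01111100000
        00110011000
+       00001110101
-------------------
       001000001101
(the carry out of the leftmost column, 0, becomes the leading bit)
Decimal check:
  00110011000 = 256 + 128 + 16 + 8 = 408
  00001110101 = 64 + 32 + 16 + 4 + 1 = 117
  408 + 117 = 525, and 001000001101 = 512 + 8 + 4 + 1 = 525 ✓



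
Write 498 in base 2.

Using repeated division by 2:
498 ÷ 2 = 249 remainder 0
249 ÷ 2 = 124 remainder 1
124 ÷ 2 = 62 remainder 0
62 ÷ 2 = 31 remainder 0
31 ÷ 2 = 15 remainder 1
15 ÷ 2 = 7 remainder 1
7 ÷ 2 = 3 remainder 1
3 ÷ 2 = 1 remainder 1
1 ÷ 2 = 0 remainder 1
Reading remainders bottom to top: 111110010



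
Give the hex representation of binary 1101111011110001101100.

Group into 4-bit nibbles from right:
  0011 = 3
  0111 = 7
  1011 = B
  1100 = C
  0110 = 6
  1100 = C
Result: 37BC6C



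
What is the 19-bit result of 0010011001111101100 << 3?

Original: 0010011001111101100 (decimal 78828)
Shift left by 3 positions
Append 3 zeros on the right and drop the 3 high bits that overflow the 19-bit width
Result: 0011001111101100000 (decimal 106336)
Equivalent: 78828 << 3 = 78828 × 2^3 = 630624, truncated to 19 bits = 106336



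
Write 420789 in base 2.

Using repeated division by 2:
420789 ÷ 2 = 210394 remainder 1
210394 ÷ 2 = 105197 remainder 0
105197 ÷ 2 = 52598 remainder 1
52598 ÷ 2 = 26299 remainder 0
26299 ÷ 2 = 13149 remainder 1
13149 ÷ 2 = 6574 remainder 1
6574 ÷ 2 = 3287 remainder 0
3287 ÷ 2 = 1643 remainder 1
1643 ÷ 2 = 821 remainder 1
821 ÷ 2 = 410 remainder 1
410 ÷ 2 = 205 remainder 0
205 ÷ 2 = 102 remainder 1
102 ÷ 2 = 51 remainder 0
51 ÷ 2 = 25 remainder 1
25 ÷ 2 = 12 remainder 1
12 ÷ 2 = 6 remainder 0
6 ÷ 2 = 3 remainder 0
3 ÷ 2 = 1 remainder 1
1 ÷ 2 = 0 remainder 1
Reading remainders bottom to top: 1100110101110110101



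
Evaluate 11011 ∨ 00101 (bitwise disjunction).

OR: 1 when either bit is 1
  11011
| 00101
-------
  11111
Decimal: 27 | 5 = 31



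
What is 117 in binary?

Using repeated division by 2:
117 ÷ 2 = 58 remainder 1
58 ÷ 2 = 29 remainder 0
29 ÷ 2 = 14 remainder 1
14 ÷ 2 = 7 remainder 0
7 ÷ 2 = 3 remainder 1
3 ÷ 2 = 1 remainder 1
1 ÷ 2 = 0 remainder 1
Reading remainders bottom to top: 1110101



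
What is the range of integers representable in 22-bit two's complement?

For 22-bit two's complement:
Minimum: -2^21 = -2097152
Maximum: 2^21 - 1 = 2097151



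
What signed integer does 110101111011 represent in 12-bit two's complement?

Binary: 110101111011
Sign bit: 1 (negative)
Invert: 001010000100
Add 1:  001010000101
Magnitude: 001010000101 = 512 + 128 + 4 + 1 = 645
Value: -645



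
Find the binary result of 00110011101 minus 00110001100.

Method 1 - Direct subtraction (column by column from the right: bit − bit − borrow-in; if negative, add 2 and borrow 1 from the next column):
borrow: 00000000000
        00110011101
-       00110001100
-------------------
        00000010001

Method 2 - Add two's complement:
Two's complement of 00110001100: invert → 11001110011, add 1 → 11001110100
  00110011101
+ 11001110100
-------------
 100000010001  (end carry out of the top bit = 1)
Discarding the end carry: 00000010001
Decimal check:
  00110011101 = 256 + 128 + 16 + 8 + 4 + 1 = 413
  00110001100 = 256 + 128 + 8 + 4 = 396
  413 - 396 = 17, and 00000010001 = 16 + 1 = 17 ✓



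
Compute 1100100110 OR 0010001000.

OR: 1 when either bit is 1
  1100100110
| 0010001000
------------
  1110101110
Decimal: 806 | 136 = 942



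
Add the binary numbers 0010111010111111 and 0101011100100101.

Add column by column from the right: bit + bit + carry-in; write the sum mod 2, carry 1 when the sum is 2 or 3.
carry:  1111110001111110
        0010111010111111
+       0101011100100101
------------------------
       01000010111100100
(the carry out of the leftmost column, 0, becomes the leading bit)
Decimal check:
  0010111010111111 = 8192 + 2048 + 1024 + 512 + 128 + 32 + 16 + 8 + 4 + 2 + 1 = 11967
  0101011100100101 = 16384 + 4096 + 1024 + 512 + 256 + 32 + 4 + 1 = 22309
  11967 + 22309 = 34276, and 01000010111100100 = 32768 + 1024 + 256 + 128 + 64 + 32 + 4 = 34276 ✓



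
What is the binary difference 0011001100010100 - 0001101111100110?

Method 1 - Direct subtraction (column by column from the right: bit − bit − borrow-in; if negative, add 2 and borrow 1 from the next column):
borrow: 0011111111011100
        0011001100010100
-       0001101111100110
------------------------
        0001011100101110

Method 2 - Add two's complement:
Two's complement of 0001101111100110: invert → 1110010000011001, add 1 → 1110010000011010
  0011001100010100
+ 1110010000011010
------------------
 10001011100101110  (end carry out of the top bit = 1)
Discarding the end carry: 0001011100101110
Decimal check:
  0011001100010100 = 8192 + 4096 + 512 + 256 + 16 + 4 = 13076
  0001101111100110 = 4096 + 2048 + 512 + 256 + 128 + 64 + 32 + 4 + 2 = 7142
  13076 - 7142 = 5934, and 0001011100101110 = 4096 + 1024 + 512 + 256 + 32 + 8 + 4 + 2 = 5934 ✓



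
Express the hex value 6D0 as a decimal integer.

Expand by place value (powers of 16):
Digit values: D = 13
6D0 = 6 × 16^2 + 13 × 16^1 + 0 × 16^0
= 6 × 256 + 13 × 16 + 0 × 1
= 1536 + 208 + 0
= 1744



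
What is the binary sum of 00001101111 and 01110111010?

Add column by column from the right: bit + bit + carry-in; write the sum mod 2, carry 1 when the sum is 2 or 3.
carry:  11111111100
        00001101111
+       01110111010
-------------------
       010000101001
(the carry out of the leftmost column, 0, becomes the leading bit)
Decimal check:
  00001101111 = 64 + 32 + 8 + 4 + 2 + 1 = 111
  01110111010 = 512 + 256 + 128 + 32 + 16 + 8 + 2 = 954
  111 + 954 = 1065, and 010000101001 = 1024 + 32 + 8 + 1 = 1065 ✓



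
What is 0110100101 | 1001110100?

OR: 1 when either bit is 1
  0110100101
| 1001110100
------------
  1111110101
Decimal: 421 | 628 = 1013



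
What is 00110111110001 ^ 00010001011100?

XOR: 1 when bits differ
  00110111110001
^ 00010001011100
----------------
  00100110101101
Decimal: 3569 ^ 1116 = 2477



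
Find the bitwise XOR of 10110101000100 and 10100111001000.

XOR: 1 when bits differ
  10110101000100
^ 10100111001000
----------------
  00010010001100
Decimal: 11588 ^ 10696 = 1164



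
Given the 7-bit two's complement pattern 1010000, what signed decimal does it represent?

Binary: 1010000
Sign bit: 1 (negative)
Invert: 0101111
Add 1:  0110000
Magnitude: 0110000 = 32 + 16 = 48
Value: -48



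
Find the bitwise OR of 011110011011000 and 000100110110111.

OR: 1 when either bit is 1
  011110011011000
| 000100110110111
-----------------
  011110111111111
Decimal: 15576 | 2487 = 15871



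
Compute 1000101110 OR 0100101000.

OR: 1 when either bit is 1
  1000101110
| 0100101000
------------
  1100101110
Decimal: 558 | 296 = 814



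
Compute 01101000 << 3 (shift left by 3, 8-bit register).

Original: 01101000 (decimal 104)
Shift left by 3 positions
Append 3 zeros on the right and drop the 3 high bits that overflow the 8-bit width
Result: 01000000 (decimal 64)
Equivalent: 104 << 3 = 104 × 2^3 = 832, truncated to 8 bits = 64



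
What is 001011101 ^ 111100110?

XOR: 1 when bits differ
  001011101
^ 111100110
-----------
  110111011
Decimal: 93 ^ 486 = 443



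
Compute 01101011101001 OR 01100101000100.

OR: 1 when either bit is 1
  01101011101001
| 01100101000100
----------------
  01101111101101
Decimal: 6889 | 6468 = 7149



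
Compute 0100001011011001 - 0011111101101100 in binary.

Method 1 - Direct subtraction (column by column from the right: bit − bit − borrow-in; if negative, add 2 and borrow 1 from the next column):
borrow: 0111111011011000
        0100001011011001
-       0011111101101100
------------------------
        0000001101101101

Method 2 - Add two's complement:
Two's complement of 0011111101101100: invert → 1100000010010011, add 1 → 1100000010010100
  0100001011011001
+ 1100000010010100
------------------
 10000001101101101  (end carry out of the top bit = 1)
Discarding the end carry: 0000001101101101
Decimal check:
  0100001011011001 = 16384 + 512 + 128 + 64 + 16 + 8 + 1 = 17113
  0011111101101100 = 8192 + 4096 + 2048 + 1024 + 512 + 256 + 64 + 32 + 8 + 4 = 16236
  17113 - 16236 = 877, and 0000001101101101 = 512 + 256 + 64 + 32 + 8 + 4 + 1 = 877 ✓



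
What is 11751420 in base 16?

Using repeated division by 16 (digits 10–15 are A–F):
11751420 ÷ 16 = 734463 remainder 12 (C)
734463 ÷ 16 = 45903 remainder 15 (F)
45903 ÷ 16 = 2868 remainder 15 (F)
2868 ÷ 16 = 179 remainder 4
179 ÷ 16 = 11 remainder 3
11 ÷ 16 = 0 remainder 11 (B)
Reading remainders bottom to top: B34FFC



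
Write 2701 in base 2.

Using repeated division by 2:
2701 ÷ 2 = 1350 remainder 1
1350 ÷ 2 = 675 remainder 0
675 ÷ 2 = 337 remainder 1
337 ÷ 2 = 168 remainder 1
168 ÷ 2 = 84 remainder 0
84 ÷ 2 = 42 remainder 0
42 ÷ 2 = 21 remainder 0
21 ÷ 2 = 10 remainder 1
10 ÷ 2 = 5 remainder 0
5 ÷ 2 = 2 remainder 1
2 ÷ 2 = 1 remainder 0
1 ÷ 2 = 0 remainder 1
Reading remainders bottom to top: 101010001101



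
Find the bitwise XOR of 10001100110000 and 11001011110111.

XOR: 1 when bits differ
  10001100110000
^ 11001011110111
----------------
  01000111000111
Decimal: 9008 ^ 13047 = 4551



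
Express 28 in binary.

Using repeated division by 2:
28 ÷ 2 = 14 remainder 0
14 ÷ 2 = 7 remainder 0
7 ÷ 2 = 3 remainder 1
3 ÷ 2 = 1 remainder 1
1 ÷ 2 = 0 remainder 1
Reading remainders bottom to top: 11100



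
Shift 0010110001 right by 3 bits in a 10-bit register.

Original: 0010110001 (decimal 177)
Shift right by 3 positions
Drop the 3 low bits; fill with zeros on the left
Result: 0000010110 (decimal 22)
Equivalent: 177 >> 3 = 177 ÷ 2^3 = 22



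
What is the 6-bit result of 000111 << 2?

Original: 000111 (decimal 7)
Shift left by 2 positions
Append 2 zeros on the right
Result: 011100 (decimal 28)
Equivalent: 7 << 2 = 7 × 2^2 = 28



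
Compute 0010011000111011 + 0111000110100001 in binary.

Add column by column from the right: bit + bit + carry-in; write the sum mod 2, carry 1 when the sum is 2 or 3.
carry:  1100000001000110
        0010011000111011
+       0111000110100001
------------------------
       01001011111011100
(the carry out of the leftmost column, 0, becomes the leading bit)
Decimal check:
  0010011000111011 = 8192 + 1024 + 512 + 32 + 16 + 8 + 2 + 1 = 9787
  0111000110100001 = 16384 + 8192 + 4096 + 256 + 128 + 32 + 1 = 29089
  9787 + 29089 = 38876, and 01001011111011100 = 32768 + 4096 + 1024 + 512 + 256 + 128 + 64 + 16 + 8 + 4 = 38876 ✓



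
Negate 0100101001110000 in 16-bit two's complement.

Original: 0100101001110000
Step 1 - Invert all bits: 1011010110001111
Step 2 - Add 1: 1011010110010000
Verification: 0100101001110000 + 1011010110010000 = 10000000000000000; discarding the end carry (carry out of the top bit) leaves the 16-bit value 0000000000000000, as required for x + (-x)



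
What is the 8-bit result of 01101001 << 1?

Original: 01101001 (decimal 105)
Shift left by 1 position
Append 1 zero on the right
Result: 11010010 (decimal 210)
Equivalent: 105 << 1 = 105 × 2^1 = 210



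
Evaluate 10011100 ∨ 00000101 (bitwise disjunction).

OR: 1 when either bit is 1
  10011100
| 00000101
----------
  10011101
Decimal: 156 | 5 = 157



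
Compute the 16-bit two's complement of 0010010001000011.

Original: 0010010001000011
Step 1 - Invert all bits: 1101101110111100
Step 2 - Add 1: 1101101110111101
Verification: 0010010001000011 + 1101101110111101 = 10000000000000000; discarding the end carry (carry out of the top bit) leaves the 16-bit value 0000000000000000, as required for x + (-x)



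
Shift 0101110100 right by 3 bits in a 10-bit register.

Original: 0101110100 (decimal 372)
Shift right by 3 positions
Drop the 3 low bits; fill with zeros on the left
Result: 0000101110 (decimal 46)
Equivalent: 372 >> 3 = 372 ÷ 2^3 = 46



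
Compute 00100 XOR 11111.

XOR: 1 when bits differ
  00100
^ 11111
-------
  11011
Decimal: 4 ^ 31 = 27



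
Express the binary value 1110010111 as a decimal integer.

Sum of powers of 2 for each 1-bit:
2^0 + 2^1 + 2^2 + 2^4 + 2^7 + 2^8 + 2^9
= 1 + 2 + 4 + 16 + 128 + 256 + 512
= 919



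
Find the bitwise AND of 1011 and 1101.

AND: 1 only when both bits are 1
  1011
& 1101
------
  1001
Decimal: 11 & 13 = 9



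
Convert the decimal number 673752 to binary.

Using repeated division by 2:
673752 ÷ 2 = 336876 remainder 0
336876 ÷ 2 = 168438 remainder 0
168438 ÷ 2 = 84219 remainder 0
84219 ÷ 2 = 42109 remainder 1
42109 ÷ 2 = 21054 remainder 1
21054 ÷ 2 = 10527 remainder 0
10527 ÷ 2 = 5263 remainder 1
5263 ÷ 2 = 2631 remainder 1
2631 ÷ 2 = 1315 remainder 1
1315 ÷ 2 = 657 remainder 1
657 ÷ 2 = 328 remainder 1
328 ÷ 2 = 164 remainder 0
164 ÷ 2 = 82 remainder 0
82 ÷ 2 = 41 remainder 0
41 ÷ 2 = 20 remainder 1
20 ÷ 2 = 10 remainder 0
10 ÷ 2 = 5 remainder 0
5 ÷ 2 = 2 remainder 1
2 ÷ 2 = 1 remainder 0
1 ÷ 2 = 0 remainder 1
Reading remainders bottom to top: 10100100011111011000



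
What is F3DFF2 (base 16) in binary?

Convert each hex digit to 4 bits:
  F = 1111
  3 = 0011
  D = 1101
  F = 1111
  F = 1111
  2 = 0010
Concatenate: 111100111101111111110010



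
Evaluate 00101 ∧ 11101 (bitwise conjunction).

AND: 1 only when both bits are 1
  00101
& 11101
-------
  00101
Decimal: 5 & 29 = 5



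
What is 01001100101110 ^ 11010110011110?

XOR: 1 when bits differ
  01001100101110
^ 11010110011110
----------------
  10011010110000
Decimal: 4910 ^ 13726 = 9904



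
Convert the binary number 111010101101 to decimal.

Sum of powers of 2 for each 1-bit:
2^0 + 2^2 + 2^3 + 2^5 + 2^7 + 2^9 + 2^10 + 2^11
= 1 + 4 + 8 + 32 + 128 + 512 + 1024 + 2048
= 3757



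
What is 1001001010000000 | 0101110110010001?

OR: 1 when either bit is 1
  1001001010000000
| 0101110110010001
------------------
  1101111110010001
Decimal: 37504 | 23953 = 57233



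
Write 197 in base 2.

Using repeated division by 2:
197 ÷ 2 = 98 remainder 1
98 ÷ 2 = 49 remainder 0
49 ÷ 2 = 24 remainder 1
24 ÷ 2 = 12 remainder 0
12 ÷ 2 = 6 remainder 0
6 ÷ 2 = 3 remainder 0
3 ÷ 2 = 1 remainder 1
1 ÷ 2 = 0 remainder 1
Reading remainders bottom to top: 11000101



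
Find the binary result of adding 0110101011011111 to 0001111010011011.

Add column by column from the right: bit + bit + carry-in; write the sum mod 2, carry 1 when the sum is 2 or 3.
carry:  1111110100111110
        0110101011011111
+       0001111010011011
------------------------
       01000100101111010
(the carry out of the leftmost column, 0, becomes the leading bit)
Decimal check:
  0110101011011111 = 16384 + 8192 + 2048 + 512 + 128 + 64 + 16 + 8 + 4 + 2 + 1 = 27359
  0001111010011011 = 4096 + 2048 + 1024 + 512 + 128 + 16 + 8 + 2 + 1 = 7835
  27359 + 7835 = 35194, and 01000100101111010 = 32768 + 2048 + 256 + 64 + 32 + 16 + 8 + 2 = 35194 ✓



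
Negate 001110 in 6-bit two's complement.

Original: 001110
Step 1 - Invert all bits: 110001
Step 2 - Add 1: 110010
Verification: 001110 + 110010 = 1000000; discarding the end carry (carry out of the top bit) leaves the 6-bit value 000000, as required for x + (-x)



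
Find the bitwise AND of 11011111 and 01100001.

AND: 1 only when both bits are 1
  11011111
& 01100001
----------
  01000001
Decimal: 223 & 97 = 65



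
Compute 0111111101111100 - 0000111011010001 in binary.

Method 1 - Direct subtraction (column by column from the right: bit − bit − borrow-in; if negative, add 2 and borrow 1 from the next column):
borrow: 0000000100000110
        0111111101111100
-       0000111011010001
------------------------
        0111000010101011

Method 2 - Add two's complement:
Two's complement of 0000111011010001: invert → 1111000100101110, add 1 → 1111000100101111
  0111111101111100
+ 1111000100101111
------------------
 10111000010101011  (end carry out of the top bit = 1)
Discarding the end carry: 0111000010101011
Decimal check:
  0111111101111100 = 16384 + 8192 + 4096 + 2048 + 1024 + 512 + 256 + 64 + 32 + 16 + 8 + 4 = 32636
  0000111011010001 = 2048 + 1024 + 512 + 128 + 64 + 16 + 1 = 3793
  32636 - 3793 = 28843, and 0111000010101011 = 16384 + 8192 + 4096 + 128 + 32 + 8 + 2 + 1 = 28843 ✓



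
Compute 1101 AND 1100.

AND: 1 only when both bits are 1
  1101
& 1100
------
  1100
Decimal: 13 & 12 = 12



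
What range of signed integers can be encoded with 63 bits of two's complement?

For 63-bit two's complement:
Minimum: -2^62 = -4611686018427387904
Maximum: 2^62 - 1 = 4611686018427387903



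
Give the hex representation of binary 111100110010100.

Group into 4-bit nibbles from right:
  0111 = 7
  1001 = 9
  1001 = 9
  0100 = 4
Result: 7994



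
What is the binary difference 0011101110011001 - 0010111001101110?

Method 1 - Direct subtraction (column by column from the right: bit − bit − borrow-in; if negative, add 2 and borrow 1 from the next column):
borrow: 0001100011011100
        0011101110011001
-       0010111001101110
------------------------
        0000110100101011

Method 2 - Add two's complement:
Two's complement of 0010111001101110: invert → 1101000110010001, add 1 → 1101000110010010
  0011101110011001
+ 1101000110010010
------------------
 10000110100101011  (end carry out of the top bit = 1)
Discarding the end carry: 0000110100101011
Decimal check:
  0011101110011001 = 8192 + 4096 + 2048 + 512 + 256 + 128 + 16 + 8 + 1 = 15257
  0010111001101110 = 8192 + 2048 + 1024 + 512 + 64 + 32 + 8 + 4 + 2 = 11886
  15257 - 11886 = 3371, and 0000110100101011 = 2048 + 1024 + 256 + 32 + 8 + 2 + 1 = 3371 ✓



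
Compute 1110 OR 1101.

OR: 1 when either bit is 1
  1110
| 1101
------
  1111
Decimal: 14 | 13 = 15



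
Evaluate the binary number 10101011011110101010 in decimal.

Sum of powers of 2 for each 1-bit:
2^1 + 2^3 + 2^5 + 2^7 + 2^8 + 2^9 + 2^10 + 2^12 + 2^13 + 2^15 + 2^17 + 2^19
= 2 + 8 + 32 + 128 + 256 + 512 + 1024 + 4096 + 8192 + 32768 + 131072 + 524288
= 702378



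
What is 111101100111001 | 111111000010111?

OR: 1 when either bit is 1
  111101100111001
| 111111000010111
-----------------
  111111100111111
Decimal: 31545 | 32279 = 32575



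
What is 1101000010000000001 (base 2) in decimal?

Sum of powers of 2 for each 1-bit:
2^0 + 2^10 + 2^15 + 2^17 + 2^18
= 1 + 1024 + 32768 + 131072 + 262144
= 427009



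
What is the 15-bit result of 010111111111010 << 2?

Original: 010111111111010 (decimal 12282)
Shift left by 2 positions
Append 2 zeros on the right and drop the 2 high bits that overflow the 15-bit width
Result: 011111111101000 (decimal 16360)
Equivalent: 12282 << 2 = 12282 × 2^2 = 49128, truncated to 15 bits = 16360



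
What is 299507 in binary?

Using repeated division by 2:
299507 ÷ 2 = 149753 remainder 1
149753 ÷ 2 = 74876 remainder 1
74876 ÷ 2 = 37438 remainder 0
37438 ÷ 2 = 18719 remainder 0
18719 ÷ 2 = 9359 remainder 1
9359 ÷ 2 = 4679 remainder 1
4679 ÷ 2 = 2339 remainder 1
2339 ÷ 2 = 1169 remainder 1
1169 ÷ 2 = 584 remainder 1
584 ÷ 2 = 292 remainder 0
292 ÷ 2 = 146 remainder 0
146 ÷ 2 = 73 remainder 0
73 ÷ 2 = 36 remainder 1
36 ÷ 2 = 18 remainder 0
18 ÷ 2 = 9 remainder 0
9 ÷ 2 = 4 remainder 1
4 ÷ 2 = 2 remainder 0
2 ÷ 2 = 1 remainder 0
1 ÷ 2 = 0 remainder 1
Reading remainders bottom to top: 1001001000111110011



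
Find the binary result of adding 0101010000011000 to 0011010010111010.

Add column by column from the right: bit + bit + carry-in; write the sum mod 2, carry 1 when the sum is 2 or 3.
carry:  1110100001110000
        0101010000011000
+       0011010010111010
------------------------
       01000100011010010
(the carry out of the leftmost column, 0, becomes the leading bit)
Decimal check:
  0101010000011000 = 16384 + 4096 + 1024 + 16 + 8 = 21528
  0011010010111010 = 8192 + 4096 + 1024 + 128 + 32 + 16 + 8 + 2 = 13498
  21528 + 13498 = 35026, and 01000100011010010 = 32768 + 2048 + 128 + 64 + 16 + 2 = 35026 ✓



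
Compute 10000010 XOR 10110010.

XOR: 1 when bits differ
  10000010
^ 10110010
----------
  00110000
Decimal: 130 ^ 178 = 48



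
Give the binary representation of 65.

Using repeated division by 2:
65 ÷ 2 = 32 remainder 1
32 ÷ 2 = 16 remainder 0
16 ÷ 2 = 8 remainder 0
8 ÷ 2 = 4 remainder 0
4 ÷ 2 = 2 remainder 0
2 ÷ 2 = 1 remainder 0
1 ÷ 2 = 0 remainder 1
Reading remainders bottom to top: 1000001



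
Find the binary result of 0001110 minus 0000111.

Method 1 - Direct subtraction (column by column from the right: bit − bit − borrow-in; if negative, add 2 and borrow 1 from the next column):
borrow: 0001110
        0001110
-       0000111
---------------
        0000111

Method 2 - Add two's complement:
Two's complement of 0000111: invert → 1111000, add 1 → 1111001
  0001110
+ 1111001
---------
 10000111  (end carry out of the top bit = 1)
Discarding the end carry: 0000111
Decimal check:
  0001110 = 8 + 4 + 2 = 14
  0000111 = 4 + 2 + 1 = 7
  14 - 7 = 7, and 0000111 = 4 + 2 + 1 = 7 ✓



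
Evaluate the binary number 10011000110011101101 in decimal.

Sum of powers of 2 for each 1-bit:
2^0 + 2^2 + 2^3 + 2^5 + 2^6 + 2^7 + 2^10 + 2^11 + 2^15 + 2^16 + 2^19
= 1 + 4 + 8 + 32 + 64 + 128 + 1024 + 2048 + 32768 + 65536 + 524288
= 625901



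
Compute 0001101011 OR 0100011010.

OR: 1 when either bit is 1
  0001101011
| 0100011010
------------
  0101111011
Decimal: 107 | 282 = 379



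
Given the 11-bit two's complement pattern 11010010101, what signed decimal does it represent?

Binary: 11010010101
Sign bit: 1 (negative)
Invert: 00101101010
Add 1:  00101101011
Magnitude: 00101101011 = 256 + 64 + 32 + 8 + 2 + 1 = 363
Value: -363



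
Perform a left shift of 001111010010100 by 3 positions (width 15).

Original: 001111010010100 (decimal 7828)
Shift left by 3 positions
Append 3 zeros on the right and drop the 3 high bits that overflow the 15-bit width
Result: 111010010100000 (decimal 29856)
Equivalent: 7828 << 3 = 7828 × 2^3 = 62624, truncated to 15 bits = 29856



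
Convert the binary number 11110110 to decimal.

Sum of powers of 2 for each 1-bit:
2^1 + 2^2 + 2^4 + 2^5 + 2^6 + 2^7
= 2 + 4 + 16 + 32 + 64 + 128
= 246



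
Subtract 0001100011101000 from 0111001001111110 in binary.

Method 1 - Direct subtraction (column by column from the right: bit − bit − borrow-in; if negative, add 2 and borrow 1 from the next column):
borrow: 0011001100000000
        0111001001111110
-       0001100011101000
------------------------
        0101100110010110

Method 2 - Add two's complement:
Two's complement of 0001100011101000: invert → 1110011100010111, add 1 → 1110011100011000
  0111001001111110
+ 1110011100011000
------------------
 10101100110010110  (end carry out of the top bit = 1)
Discarding the end carry: 0101100110010110
Decimal check:
  0111001001111110 = 16384 + 8192 + 4096 + 512 + 64 + 32 + 16 + 8 + 4 + 2 = 29310
  0001100011101000 = 4096 + 2048 + 128 + 64 + 32 + 8 = 6376
  29310 - 6376 = 22934, and 0101100110010110 = 16384 + 4096 + 2048 + 256 + 128 + 16 + 4 + 2 = 22934 ✓



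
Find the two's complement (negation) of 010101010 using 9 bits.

Original: 010101010
Step 1 - Invert all bits: 101010101
Step 2 - Add 1: 101010110
Verification: 010101010 + 101010110 = 1000000000; discarding the end carry (carry out of the top bit) leaves the 9-bit value 000000000, as required for x + (-x)



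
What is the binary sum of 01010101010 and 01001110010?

Add column by column from the right: bit + bit + carry-in; write the sum mod 2, carry 1 when the sum is 2 or 3.
carry:  10111000100
        01010101010
+       01001110010
-------------------
       010100011100
(the carry out of the leftmost column, 0, becomes the leading bit)
Decimal check:
  01010101010 = 512 + 128 + 32 + 8 + 2 = 682
  01001110010 = 512 + 64 + 32 + 16 + 2 = 626
  682 + 626 = 1308, and 010100011100 = 1024 + 256 + 16 + 8 + 4 = 1308 ✓



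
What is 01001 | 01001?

OR: 1 when either bit is 1
  01001
| 01001
-------
  01001
Decimal: 9 | 9 = 9



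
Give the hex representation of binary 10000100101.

Group into 4-bit nibbles from right:
  0100 = 4
  0010 = 2
  0101 = 5
Result: 425



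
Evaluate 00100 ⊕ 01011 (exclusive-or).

XOR: 1 when bits differ
  00100
^ 01011
-------
  01111
Decimal: 4 ^ 11 = 15



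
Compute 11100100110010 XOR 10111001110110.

XOR: 1 when bits differ
  11100100110010
^ 10111001110110
----------------
  01011101000100
Decimal: 14642 ^ 11894 = 5956



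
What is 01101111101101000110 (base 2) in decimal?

Sum of powers of 2 for each 1-bit:
2^1 + 2^2 + 2^6 + 2^8 + 2^9 + 2^11 + 2^12 + 2^13 + 2^14 + 2^15 + 2^17 + 2^18
= 2 + 4 + 64 + 256 + 512 + 2048 + 4096 + 8192 + 16384 + 32768 + 131072 + 262144
= 457542



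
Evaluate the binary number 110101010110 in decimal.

Sum of powers of 2 for each 1-bit:
2^1 + 2^2 + 2^4 + 2^6 + 2^8 + 2^10 + 2^11
= 2 + 4 + 16 + 64 + 256 + 1024 + 2048
= 3414



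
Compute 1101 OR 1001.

OR: 1 when either bit is 1
  1101
| 1001
------
  1101
Decimal: 13 | 9 = 13



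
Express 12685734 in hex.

Using repeated division by 16 (digits 10–15 are A–F):
12685734 ÷ 16 = 792858 remainder 6
792858 ÷ 16 = 49553 remainder 10 (A)
49553 ÷ 16 = 3097 remainder 1
3097 ÷ 16 = 193 remainder 9
193 ÷ 16 = 12 remainder 1
12 ÷ 16 = 0 remainder 12 (C)
Reading remainders bottom to top: C191A6



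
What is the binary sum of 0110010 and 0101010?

Add column by column from the right: bit + bit + carry-in; write the sum mod 2, carry 1 when the sum is 2 or 3.
carry:  1000100
        0110010
+       0101010
---------------
       01011100
(the carry out of the leftmost column, 0, becomes the leading bit)
Decimal check:
  0110010 = 32 + 16 + 2 = 50
  0101010 = 32 + 8 + 2 = 42
  50 + 42 = 92, and 01011100 = 64 + 16 + 8 + 4 = 92 ✓



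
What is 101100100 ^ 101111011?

XOR: 1 when bits differ
  101100100
^ 101111011
-----------
  000011111
Decimal: 356 ^ 379 = 31



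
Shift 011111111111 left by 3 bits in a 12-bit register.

Original: 011111111111 (decimal 2047)
Shift left by 3 positions
Append 3 zeros on the right and drop the 3 high bits that overflow the 12-bit width
Result: 111111111000 (decimal 4088)
Equivalent: 2047 << 3 = 2047 × 2^3 = 16376, truncated to 12 bits = 4088



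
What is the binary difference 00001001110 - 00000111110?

Method 1 - Direct subtraction (column by column from the right: bit − bit − borrow-in; if negative, add 2 and borrow 1 from the next column):
borrow: 00001100000
        00001001110
-       00000111110
-------------------
        00000010000

Method 2 - Add two's complement:
Two's complement of 00000111110: invert → 11111000001, add 1 → 11111000010
  00001001110
+ 11111000010
-------------
 100000010000  (end carry out of the top bit = 1)
Discarding the end carry: 00000010000
Decimal check:
  00001001110 = 64 + 8 + 4 + 2 = 78
  00000111110 = 32 + 16 + 8 + 4 + 2 = 62
  78 - 62 = 16, and 00000010000 = 16 ✓



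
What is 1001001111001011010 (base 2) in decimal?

Sum of powers of 2 for each 1-bit:
2^1 + 2^3 + 2^4 + 2^6 + 2^9 + 2^10 + 2^11 + 2^12 + 2^15 + 2^18
= 2 + 8 + 16 + 64 + 512 + 1024 + 2048 + 4096 + 32768 + 262144
= 302682



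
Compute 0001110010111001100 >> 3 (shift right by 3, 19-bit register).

Original: 0001110010111001100 (decimal 58828)
Shift right by 3 positions
Drop the 3 low bits; fill with zeros on the left
Result: 0000001110010111001 (decimal 7353)
Equivalent: 58828 >> 3 = 58828 ÷ 2^3 = 7353



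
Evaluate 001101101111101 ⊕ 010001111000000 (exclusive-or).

XOR: 1 when bits differ
  001101101111101
^ 010001111000000
-----------------
  011100010111101
Decimal: 7037 ^ 9152 = 14525



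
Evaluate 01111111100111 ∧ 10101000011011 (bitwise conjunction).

AND: 1 only when both bits are 1
  01111111100111
& 10101000011011
----------------
  00101000000011
Decimal: 8167 & 10779 = 2563



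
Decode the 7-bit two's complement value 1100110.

Binary: 1100110
Sign bit: 1 (negative)
Invert: 0011001
Add 1:  0011010
Magnitude: 0011010 = 16 + 8 + 2 = 26
Value: -26



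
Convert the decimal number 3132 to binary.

Using repeated division by 2:
3132 ÷ 2 = 1566 remainder 0
1566 ÷ 2 = 783 remainder 0
783 ÷ 2 = 391 remainder 1
391 ÷ 2 = 195 remainder 1
195 ÷ 2 = 97 remainder 1
97 ÷ 2 = 48 remainder 1
48 ÷ 2 = 24 remainder 0
24 ÷ 2 = 12 remainder 0
12 ÷ 2 = 6 remainder 0
6 ÷ 2 = 3 remainder 0
3 ÷ 2 = 1 remainder 1
1 ÷ 2 = 0 remainder 1
Reading remainders bottom to top: 110000111100



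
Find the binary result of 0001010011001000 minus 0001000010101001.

Method 1 - Direct subtraction (column by column from the right: bit − bit − borrow-in; if negative, add 2 and borrow 1 from the next column):
borrow: 0000000001111110
        0001010011001000
-       0001000010101001
------------------------
        0000010000011111

Method 2 - Add two's complement:
Two's complement of 0001000010101001: invert → 1110111101010110, add 1 → 1110111101010111
  0001010011001000
+ 1110111101010111
------------------
 10000010000011111  (end carry out of the top bit = 1)
Discarding the end carry: 0000010000011111
Decimal check:
  0001010011001000 = 4096 + 1024 + 128 + 64 + 8 = 5320
  0001000010101001 = 4096 + 128 + 32 + 8 + 1 = 4265
  5320 - 4265 = 1055, and 0000010000011111 = 1024 + 16 + 8 + 4 + 2 + 1 = 1055 ✓



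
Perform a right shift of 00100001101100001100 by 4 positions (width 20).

Original: 00100001101100001100 (decimal 137996)
Shift right by 4 positions
Drop the 4 low bits; fill with zeros on the left
Result: 00000010000110110000 (decimal 8624)
Equivalent: 137996 >> 4 = 137996 ÷ 2^4 = 8624



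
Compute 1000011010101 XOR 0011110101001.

XOR: 1 when bits differ
  1000011010101
^ 0011110101001
---------------
  1011101111100
Decimal: 4309 ^ 1961 = 6012



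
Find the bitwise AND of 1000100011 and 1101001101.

AND: 1 only when both bits are 1
  1000100011
& 1101001101
------------
  1000000001
Decimal: 547 & 845 = 513



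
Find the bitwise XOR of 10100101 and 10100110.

XOR: 1 when bits differ
  10100101
^ 10100110
----------
  00000011
Decimal: 165 ^ 166 = 3



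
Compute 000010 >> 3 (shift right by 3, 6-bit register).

Original: 000010 (decimal 2)
Shift right by 3 positions
Drop the 3 low bits; fill with zeros on the left
Result: 000000 (decimal 0)
Equivalent: 2 >> 3 = 2 ÷ 2^3 = 0



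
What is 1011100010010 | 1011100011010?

OR: 1 when either bit is 1
  1011100010010
| 1011100011010
---------------
  1011100011010
Decimal: 5906 | 5914 = 5914



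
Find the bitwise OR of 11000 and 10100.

OR: 1 when either bit is 1
  11000
| 10100
-------
  11100
Decimal: 24 | 20 = 28



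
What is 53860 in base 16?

Using repeated division by 16 (digits 10–15 are A–F):
53860 ÷ 16 = 3366 remainder 4
3366 ÷ 16 = 210 remainder 6
210 ÷ 16 = 13 remainder 2
13 ÷ 16 = 0 remainder 13 (D)
Reading remainders bottom to top: D264



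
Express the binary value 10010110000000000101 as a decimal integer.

Sum of powers of 2 for each 1-bit:
2^0 + 2^2 + 2^13 + 2^14 + 2^16 + 2^19
= 1 + 4 + 8192 + 16384 + 65536 + 524288
= 614405



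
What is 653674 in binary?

Using repeated division by 2:
653674 ÷ 2 = 326837 remainder 0
326837 ÷ 2 = 163418 remainder 1
163418 ÷ 2 = 81709 remainder 0
81709 ÷ 2 = 40854 remainder 1
40854 ÷ 2 = 20427 remainder 0
20427 ÷ 2 = 10213 remainder 1
10213 ÷ 2 = 5106 remainder 1
5106 ÷ 2 = 2553 remainder 0
2553 ÷ 2 = 1276 remainder 1
1276 ÷ 2 = 638 remainder 0
638 ÷ 2 = 319 remainder 0
319 ÷ 2 = 159 remainder 1
159 ÷ 2 = 79 remainder 1
79 ÷ 2 = 39 remainder 1
39 ÷ 2 = 19 remainder 1
19 ÷ 2 = 9 remainder 1
9 ÷ 2 = 4 remainder 1
4 ÷ 2 = 2 remainder 0
2 ÷ 2 = 1 remainder 0
1 ÷ 2 = 0 remainder 1
Reading remainders bottom to top: 10011111100101101010



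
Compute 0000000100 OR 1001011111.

OR: 1 when either bit is 1
  0000000100
| 1001011111
------------
  1001011111
Decimal: 4 | 607 = 607



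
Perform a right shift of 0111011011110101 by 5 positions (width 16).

Original: 0111011011110101 (decimal 30453)
Shift right by 5 positions
Drop the 5 low bits; fill with zeros on the left
Result: 0000001110110111 (decimal 951)
Equivalent: 30453 >> 5 = 30453 ÷ 2^5 = 951



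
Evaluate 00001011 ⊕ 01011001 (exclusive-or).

XOR: 1 when bits differ
  00001011
^ 01011001
----------
  01010010
Decimal: 11 ^ 89 = 82



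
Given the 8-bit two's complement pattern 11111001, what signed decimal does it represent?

Binary: 11111001
Sign bit: 1 (negative)
Invert: 00000110
Add 1:  00000111
Magnitude: 00000111 = 4 + 2 + 1 = 7
Value: -7



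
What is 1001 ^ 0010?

XOR: 1 when bits differ
  1001
^ 0010
------
  1011
Decimal: 9 ^ 2 = 11



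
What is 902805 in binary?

Using repeated division by 2:
902805 ÷ 2 = 451402 remainder 1
451402 ÷ 2 = 225701 remainder 0
225701 ÷ 2 = 112850 remainder 1
112850 ÷ 2 = 56425 remainder 0
56425 ÷ 2 = 28212 remainder 1
28212 ÷ 2 = 14106 remainder 0
14106 ÷ 2 = 7053 remainder 0
7053 ÷ 2 = 3526 remainder 1
3526 ÷ 2 = 1763 remainder 0
1763 ÷ 2 = 881 remainder 1
881 ÷ 2 = 440 remainder 1
440 ÷ 2 = 220 remainder 0
220 ÷ 2 = 110 remainder 0
110 ÷ 2 = 55 remainder 0
55 ÷ 2 = 27 remainder 1
27 ÷ 2 = 13 remainder 1
13 ÷ 2 = 6 remainder 1
6 ÷ 2 = 3 remainder 0
3 ÷ 2 = 1 remainder 1
1 ÷ 2 = 0 remainder 1
Reading remainders bottom to top: 11011100011010010101



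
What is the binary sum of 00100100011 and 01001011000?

Add column by column from the right: bit + bit + carry-in; write the sum mod 2, carry 1 when the sum is 2 or 3.
carry:  00000000000
        00100100011
+       01001011000
-------------------
       001101111011
(the carry out of the leftmost column, 0, becomes the leading bit)
Decimal check:
  00100100011 = 256 + 32 + 2 + 1 = 291
  01001011000 = 512 + 64 + 16 + 8 = 600
  291 + 600 = 891, and 001101111011 = 512 + 256 + 64 + 32 + 16 + 8 + 2 + 1 = 891 ✓



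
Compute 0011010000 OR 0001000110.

OR: 1 when either bit is 1
  0011010000
| 0001000110
------------
  0011010110
Decimal: 208 | 70 = 214



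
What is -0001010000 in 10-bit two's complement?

Original: 0001010000
Step 1 - Invert all bits: 1110101111
Step 2 - Add 1: 1110110000
Verification: 0001010000 + 1110110000 = 10000000000; discarding the end carry (carry out of the top bit) leaves the 10-bit value 0000000000, as required for x + (-x)



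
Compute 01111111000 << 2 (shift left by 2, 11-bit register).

Original: 01111111000 (decimal 1016)
Shift left by 2 positions
Append 2 zeros on the right and drop the 2 high bits that overflow the 11-bit width
Result: 11111100000 (decimal 2016)
Equivalent: 1016 << 2 = 1016 × 2^2 = 4064, truncated to 11 bits = 2016



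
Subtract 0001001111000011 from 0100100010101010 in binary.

Method 1 - Direct subtraction (column by column from the right: bit − bit − borrow-in; if negative, add 2 and borrow 1 from the next column):
borrow: 0110111110001110
        0100100010101010
-       0001001111000011
------------------------
        0011010011100111

Method 2 - Add two's complement:
Two's complement of 0001001111000011: invert → 1110110000111100, add 1 → 1110110000111101
  0100100010101010
+ 1110110000111101
------------------
 10011010011100111  (end carry out of the top bit = 1)
Discarding the end carry: 0011010011100111
Decimal check:
  0100100010101010 = 16384 + 2048 + 128 + 32 + 8 + 2 = 18602
  0001001111000011 = 4096 + 512 + 256 + 128 + 64 + 2 + 1 = 5059
  18602 - 5059 = 13543, and 0011010011100111 = 8192 + 4096 + 1024 + 128 + 64 + 32 + 4 + 2 + 1 = 13543 ✓



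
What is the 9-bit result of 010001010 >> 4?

Original: 010001010 (decimal 138)
Shift right by 4 positions
Drop the 4 low bits; fill with zeros on the left
Result: 000001000 (decimal 8)
Equivalent: 138 >> 4 = 138 ÷ 2^4 = 8



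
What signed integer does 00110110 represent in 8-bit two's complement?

Binary: 00110110
Sign bit: 0 (non-negative)
Read directly as an unsigned value:
00110110 = 32 + 16 + 4 + 2 = 54
Value: 54



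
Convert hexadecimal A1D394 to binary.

Convert each hex digit to 4 bits:
  A = 1010
  1 = 0001
  D = 1101
  3 = 0011
  9 = 1001
  4 = 0100
Concatenate: 101000011101001110010100



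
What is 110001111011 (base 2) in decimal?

Sum of powers of 2 for each 1-bit:
2^0 + 2^1 + 2^3 + 2^4 + 2^5 + 2^6 + 2^10 + 2^11
= 1 + 2 + 8 + 16 + 32 + 64 + 1024 + 2048
= 3195



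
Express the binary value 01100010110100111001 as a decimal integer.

Sum of powers of 2 for each 1-bit:
2^0 + 2^3 + 2^4 + 2^5 + 2^8 + 2^10 + 2^11 + 2^13 + 2^17 + 2^18
= 1 + 8 + 16 + 32 + 256 + 1024 + 2048 + 8192 + 131072 + 262144
= 404793



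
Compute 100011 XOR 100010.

XOR: 1 when bits differ
  100011
^ 100010
--------
  000001
Decimal: 35 ^ 34 = 1



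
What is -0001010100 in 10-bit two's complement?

Original: 0001010100
Step 1 - Invert all bits: 1110101011
Step 2 - Add 1: 1110101100
Verification: 0001010100 + 1110101100 = 10000000000; discarding the end carry (carry out of the top bit) leaves the 10-bit value 0000000000, as required for x + (-x)



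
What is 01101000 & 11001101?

AND: 1 only when both bits are 1
  01101000
& 11001101
----------
  01001000
Decimal: 104 & 205 = 72



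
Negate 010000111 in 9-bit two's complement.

Original: 010000111
Step 1 - Invert all bits: 101111000
Step 2 - Add 1: 101111001
Verification: 010000111 + 101111001 = 1000000000; discarding the end carry (carry out of the top bit) leaves the 9-bit value 000000000, as required for x + (-x)



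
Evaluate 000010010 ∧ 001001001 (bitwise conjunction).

AND: 1 only when both bits are 1
  000010010
& 001001001
-----------
  000000000
Decimal: 18 & 73 = 0



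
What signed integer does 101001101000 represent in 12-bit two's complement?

Binary: 101001101000
Sign bit: 1 (negative)
Invert: 010110010111
Add 1:  010110011000
Magnitude: 010110011000 = 1024 + 256 + 128 + 16 + 8 = 1432
Value: -1432



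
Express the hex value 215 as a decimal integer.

Expand by place value (powers of 16):
215 = 2 × 16^2 + 1 × 16^1 + 5 × 16^0
= 2 × 256 + 1 × 16 + 5 × 1
= 512 + 16 + 5
= 533



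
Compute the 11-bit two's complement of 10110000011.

Original (sign bit 1, negative): 10110000011
Step 1 - Invert all bits: 01001111100
Step 2 - Add 1: 01001111101
Verification: 10110000011 + 01001111101 = 100000000000; discarding the end carry (carry out of the top bit) leaves the 11-bit value 00000000000, as required for x + (-x)



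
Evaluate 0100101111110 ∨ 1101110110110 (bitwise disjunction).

OR: 1 when either bit is 1
  0100101111110
| 1101110110110
---------------
  1101111111110
Decimal: 2430 | 7094 = 7166



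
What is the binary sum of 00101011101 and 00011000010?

Add column by column from the right: bit + bit + carry-in; write the sum mod 2, carry 1 when the sum is 2 or 3.
carry:  01110000000
        00101011101
+       00011000010
-------------------
       001000011111
(the carry out of the leftmost column, 0, becomes the leading bit)
Decimal check:
  00101011101 = 256 + 64 + 16 + 8 + 4 + 1 = 349
  00011000010 = 128 + 64 + 2 = 194
  349 + 194 = 543, and 001000011111 = 512 + 16 + 8 + 4 + 2 + 1 = 543 ✓



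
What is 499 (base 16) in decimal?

Expand by place value (powers of 16):
499 = 4 × 16^2 + 9 × 16^1 + 9 × 16^0
= 4 × 256 + 9 × 16 + 9 × 1
= 1024 + 144 + 9
= 1177



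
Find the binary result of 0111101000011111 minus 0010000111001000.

Method 1 - Direct subtraction (column by column from the right: bit − bit − borrow-in; if negative, add 2 and borrow 1 from the next column):
borrow: 0000001110000000
        0111101000011111
-       0010000111001000
------------------------
        0101100001010111

Method 2 - Add two's complement:
Two's complement of 0010000111001000: invert → 1101111000110111, add 1 → 1101111000111000
  0111101000011111
+ 1101111000111000
------------------
 10101100001010111  (end carry out of the top bit = 1)
Discarding the end carry: 0101100001010111
Decimal check:
  0111101000011111 = 16384 + 8192 + 4096 + 2048 + 512 + 16 + 8 + 4 + 2 + 1 = 31263
  0010000111001000 = 8192 + 256 + 128 + 64 + 8 = 8648
  31263 - 8648 = 22615, and 0101100001010111 = 16384 + 4096 + 2048 + 64 + 16 + 4 + 2 + 1 = 22615 ✓

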